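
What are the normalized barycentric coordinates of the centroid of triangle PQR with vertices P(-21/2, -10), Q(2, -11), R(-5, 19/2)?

The centroid is the average of the vertices, so each weight is 1/3.

(1/3, 1/3, 1/3)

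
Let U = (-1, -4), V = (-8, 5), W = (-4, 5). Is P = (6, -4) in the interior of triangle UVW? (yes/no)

Barycentric coordinates of P: (1, -7/4, 7/4).
The three coordinates are positive, negative, positive; a point is interior exactly when all three are positive.

no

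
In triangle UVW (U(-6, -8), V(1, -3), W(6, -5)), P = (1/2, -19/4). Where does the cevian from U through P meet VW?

(8/3, -11/3)

Barycentric coordinates of P with respect to UVW: (1/4, 1/2, 1/4).
On side VW the U-coordinate is zero; dropping P's U-weight 1/4 and renormalizing the remaining 1/2 : 1/4 gives weights 2/3, 1/3 on V, W.
Q = (2/3)·(1, -3) + (1/3)·(6, -5) = (8/3, -11/3).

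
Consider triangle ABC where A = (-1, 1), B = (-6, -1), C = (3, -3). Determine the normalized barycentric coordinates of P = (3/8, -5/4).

Signed area of the reference triangle: [ABC] = ½·((-1)·(-1−(-3)) + (-6)·(-3−1) + 3·(1−(-1))) = ½·(-2 + 24 + 6) = 14.
[PBC] = ½·((3/8)·(-1−(-3)) + (-6)·(-3−(-5/4)) + 3·(-5/4−(-1))) = ½·(3/4 + 21/2 − 3/4) = 21/4, so the A-coordinate is (21/4)/14 = 3/8.
[APC] = ½·((-1)·(-5/4−(-3)) + (3/8)·(-3−1) + 3·(1−(-5/4))) = ½·(-7/4 − 3/2 + 27/4) = 7/4, so the B-coordinate is 1/8.
[ABP] = ½·((-1)·(-1−(-5/4)) + (-6)·(-5/4−1) + (3/8)·(1−(-1))) = ½·(-1/4 + 27/2 + 3/4) = 7, so the C-coordinate is 1/2.
Check: 3/8 + 1/8 + 1/2 = 1.

(3/8, 1/8, 1/2)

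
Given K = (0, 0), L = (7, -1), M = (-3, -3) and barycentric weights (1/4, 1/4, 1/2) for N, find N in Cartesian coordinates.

(1/4, -7/4)

N = (1/4)·K + (1/4)·L + (1/2)·M.
x-coordinate: (1/4)·0 + (1/4)·7 + (1/2)·(-3) = 1/4.
y-coordinate: (1/4)·0 + (1/4)·(-1) + (1/2)·(-3) = -7/4.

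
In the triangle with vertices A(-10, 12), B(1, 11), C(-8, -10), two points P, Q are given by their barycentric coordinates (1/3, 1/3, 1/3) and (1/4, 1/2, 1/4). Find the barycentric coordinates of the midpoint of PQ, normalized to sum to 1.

(7/24, 5/12, 7/24)

Since both coordinate triples sum to 1, the midpoint's barycentrics are the componentwise average.
(1/3+1/4)/2 = 7/24; similarly 5/12 and 7/24.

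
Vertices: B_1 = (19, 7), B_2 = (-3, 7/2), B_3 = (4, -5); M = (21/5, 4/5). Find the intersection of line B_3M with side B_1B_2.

Barycentric coordinates of M with respect to B_1B_2B_3: (1/5, 2/5, 2/5).
On side B_1B_2 the B_3-coordinate is zero; dropping M's B_3-weight 2/5 and renormalizing the remaining 1/5 : 2/5 gives weights 1/3, 2/3 on B_1, B_2.
N = (1/3)·(19, 7) + (2/3)·(-3, 7/2) = (13/3, 14/3).

(13/3, 14/3)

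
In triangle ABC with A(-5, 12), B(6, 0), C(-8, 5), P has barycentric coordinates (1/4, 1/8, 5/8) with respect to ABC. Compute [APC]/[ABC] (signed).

1/8

The signed ratio [APC]/[ABC] equals the barycentric coordinate of P at vertex B, which is 1/8.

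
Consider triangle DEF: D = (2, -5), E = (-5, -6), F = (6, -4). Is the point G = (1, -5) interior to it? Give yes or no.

yes

Barycentric coordinates of G: (1/3, 1/3, 1/3).
The three coordinates are positive, positive, positive; a point is interior exactly when all three are positive.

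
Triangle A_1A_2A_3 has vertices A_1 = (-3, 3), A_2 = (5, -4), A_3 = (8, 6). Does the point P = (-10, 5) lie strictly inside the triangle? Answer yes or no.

no

Barycentric coordinates of P: (177/101, -43/101, -33/101).
The three coordinates are positive, negative, negative; a point is interior exactly when all three are positive.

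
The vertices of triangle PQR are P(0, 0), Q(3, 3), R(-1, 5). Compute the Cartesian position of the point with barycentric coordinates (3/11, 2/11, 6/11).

(0, 36/11)

S = (3/11)·P + (2/11)·Q + (6/11)·R.
x-coordinate: (3/11)·0 + (2/11)·3 + (6/11)·(-1) = 0.
y-coordinate: (3/11)·0 + (2/11)·3 + (6/11)·5 = 36/11.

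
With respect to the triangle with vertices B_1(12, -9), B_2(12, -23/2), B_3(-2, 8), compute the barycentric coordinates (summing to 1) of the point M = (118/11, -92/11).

(6/11, 4/11, 1/11)

Signed area of the reference triangle: [B_1B_2B_3] = ½·(12·(-23/2−8) + 12·(8−(-9)) + (-2)·(-9−(-23/2))) = ½·(-234 + 204 − 5) = -35/2.
[MB_2B_3] = ½·((118/11)·(-23/2−8) + 12·(8−(-92/11)) + (-2)·(-92/11−(-23/2))) = ½·(-2301/11 + 2160/11 − 69/11) = -105/11, so the B_1-coordinate is (-105/11)/(-35/2) = 6/11.
[B_1MB_3] = ½·(12·(-92/11−8) + (118/11)·(8−(-9)) + (-2)·(-9−(-92/11))) = ½·(-2160/11 + 2006/11 + 14/11) = -70/11, so the B_2-coordinate is 4/11.
[B_1B_2M] = ½·(12·(-23/2−(-92/11)) + 12·(-92/11−(-9)) + (118/11)·(-9−(-23/2))) = ½·(-414/11 + 84/11 + 295/11) = -35/22, so the B_3-coordinate is 1/11.
Check: 6/11 + 4/11 + 1/11 = 1.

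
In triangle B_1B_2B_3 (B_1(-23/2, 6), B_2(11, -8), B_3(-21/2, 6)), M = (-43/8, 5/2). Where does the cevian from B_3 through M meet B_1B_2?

Barycentric coordinates of M with respect to B_1B_2B_3: (1/4, 1/4, 1/2).
On side B_1B_2 the B_3-coordinate is zero; dropping M's B_3-weight 1/2 and renormalizing the remaining 1/4 : 1/4 gives weights 1/2, 1/2 on B_1, B_2.
N = (1/2)·(-23/2, 6) + (1/2)·(11, -8) = (-1/4, -1).

(-1/4, -1)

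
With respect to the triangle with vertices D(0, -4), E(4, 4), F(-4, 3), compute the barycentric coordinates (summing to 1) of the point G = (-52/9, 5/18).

(1/3, -7/18, 19/18)

Signed area of the reference triangle: [DEF] = ½·(0·(4−3) + 4·(3−(-4)) + (-4)·(-4−4)) = ½·(0 + 28 + 32) = 30.
[GEF] = ½·((-52/9)·(4−3) + 4·(3−(5/18)) + (-4)·(5/18−4)) = ½·(-52/9 + 98/9 + 134/9) = 10, so the D-coordinate is 10/30 = 1/3.
[DGF] = ½·(0·(5/18−3) + (-52/9)·(3−(-4)) + (-4)·(-4−(5/18))) = ½·(0 − 364/9 + 154/9) = -35/3, so the E-coordinate is -7/18.
[DEG] = ½·(0·(4−(5/18)) + 4·(5/18−(-4)) + (-52/9)·(-4−4)) = ½·(0 + 154/9 + 416/9) = 95/3, so the F-coordinate is 19/18.
Check: 1/3 − 7/18 + 19/18 = 1.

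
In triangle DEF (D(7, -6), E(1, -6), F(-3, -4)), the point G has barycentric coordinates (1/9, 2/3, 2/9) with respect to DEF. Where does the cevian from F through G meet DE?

(13/7, -6)

Line FG meets DE where the F-coordinate vanishes; zeroing G's F-weight and renormalizing leaves D, E-weights 1/9 : 2/3 → (1/7, 6/7).
So H = (1/7)·D + (6/7)·E = (13/7, -6).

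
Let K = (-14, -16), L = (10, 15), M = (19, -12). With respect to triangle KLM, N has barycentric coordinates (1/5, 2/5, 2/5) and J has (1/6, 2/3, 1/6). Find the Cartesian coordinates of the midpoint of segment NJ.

Barycentric coordinates of the midpoint are the average: (11/60, 8/15, 17/60).
Converting: (11/60)·K + (8/15)·L + (17/60)·M = (163/20, 5/3).

(163/20, 5/3)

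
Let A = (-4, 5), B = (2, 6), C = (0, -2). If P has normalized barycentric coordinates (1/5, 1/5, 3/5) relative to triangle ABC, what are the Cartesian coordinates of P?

(-2/5, 1)

P = (1/5)·A + (1/5)·B + (3/5)·C.
x-coordinate: (1/5)·(-4) + (1/5)·2 + (3/5)·0 = -2/5.
y-coordinate: (1/5)·5 + (1/5)·6 + (3/5)·(-2) = 1.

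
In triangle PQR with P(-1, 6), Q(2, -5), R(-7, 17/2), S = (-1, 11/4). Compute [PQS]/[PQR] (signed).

1/6

[PQR] = ½·((-1)·(-5−(17/2)) + 2·(17/2−6) + (-7)·(6−(-5))) = ½·(27/2 + 5 − 77) = -117/4.
[PQS] = ½·((-1)·(-5−(11/4)) + 2·(11/4−6) + (-1)·(6−(-5))) = ½·(31/4 − 13/2 − 11) = -39/8, so the ratio is (-39/8)/(-117/4) = 1/6.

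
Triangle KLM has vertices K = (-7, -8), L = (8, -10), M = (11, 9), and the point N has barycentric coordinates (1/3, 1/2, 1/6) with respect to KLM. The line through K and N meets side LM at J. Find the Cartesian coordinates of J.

Line KN meets LM where the K-coordinate vanishes; zeroing N's K-weight and renormalizing leaves L, M-weights 1/2 : 1/6 → (3/4, 1/4).
So J = (3/4)·L + (1/4)·M = (35/4, -21/4).

(35/4, -21/4)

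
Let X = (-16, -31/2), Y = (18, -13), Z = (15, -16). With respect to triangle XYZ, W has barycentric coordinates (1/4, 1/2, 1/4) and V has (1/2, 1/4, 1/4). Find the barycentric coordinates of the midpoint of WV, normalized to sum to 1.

Since both coordinate triples sum to 1, the midpoint's barycentrics are the componentwise average.
(1/4+1/2)/2 = 3/8; similarly 3/8 and 1/4.

(3/8, 3/8, 1/4)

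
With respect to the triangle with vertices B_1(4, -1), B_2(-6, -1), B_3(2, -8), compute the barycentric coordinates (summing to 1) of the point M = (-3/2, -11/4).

Signed area of the reference triangle: [B_1B_2B_3] = ½·(4·(-1−(-8)) + (-6)·(-8−(-1)) + 2·(-1−(-1))) = ½·(28 + 42 + 0) = 35.
[MB_2B_3] = ½·((-3/2)·(-1−(-8)) + (-6)·(-8−(-11/4)) + 2·(-11/4−(-1))) = ½·(-21/2 + 63/2 − 7/2) = 35/4, so the B_1-coordinate is (35/4)/35 = 1/4.
[B_1MB_3] = ½·(4·(-11/4−(-8)) + (-3/2)·(-8−(-1)) + 2·(-1−(-11/4))) = ½·(21 + 21/2 + 7/2) = 35/2, so the B_2-coordinate is 1/2.
[B_1B_2M] = ½·(4·(-1−(-11/4)) + (-6)·(-11/4−(-1)) + (-3/2)·(-1−(-1))) = ½·(7 + 21/2 + 0) = 35/4, so the B_3-coordinate is 1/4.

(1/4, 1/2, 1/4)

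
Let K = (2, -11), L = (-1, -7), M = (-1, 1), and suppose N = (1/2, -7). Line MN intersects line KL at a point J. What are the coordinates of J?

(1, -29/3)

Barycentric coordinates of N with respect to KLM: (1/2, 1/4, 1/4).
On side KL the M-coordinate is zero; dropping N's M-weight 1/4 and renormalizing the remaining 1/2 : 1/4 gives weights 2/3, 1/3 on K, L.
J = (2/3)·(2, -11) + (1/3)·(-1, -7) = (1, -29/3).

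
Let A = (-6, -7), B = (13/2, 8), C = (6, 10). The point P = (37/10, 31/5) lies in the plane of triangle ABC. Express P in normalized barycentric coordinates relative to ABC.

(1/5, 1/5, 3/5)

Signed area of the reference triangle: [ABC] = ½·((-6)·(8−10) + (13/2)·(10−(-7)) + 6·(-7−8)) = ½·(12 + 221/2 − 90) = 65/4.
[PBC] = ½·((37/10)·(8−10) + (13/2)·(10−(31/5)) + 6·(31/5−8)) = ½·(-37/5 + 247/10 − 54/5) = 13/4, so the A-coordinate is (13/4)/(65/4) = 1/5.
[APC] = ½·((-6)·(31/5−10) + (37/10)·(10−(-7)) + 6·(-7−(31/5))) = ½·(114/5 + 629/10 − 396/5) = 13/4, so the B-coordinate is 1/5.
[ABP] = ½·((-6)·(8−(31/5)) + (13/2)·(31/5−(-7)) + (37/10)·(-7−8)) = ½·(-54/5 + 429/5 − 111/2) = 39/4, so the C-coordinate is 3/5.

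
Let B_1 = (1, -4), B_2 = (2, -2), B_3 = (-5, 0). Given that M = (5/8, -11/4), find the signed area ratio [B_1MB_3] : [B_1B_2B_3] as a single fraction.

3/8

[B_1B_2B_3] = ½·(1·(-2−0) + 2·(0−(-4)) + (-5)·(-4−(-2))) = ½·(-2 + 8 + 10) = 8.
[B_1MB_3] = ½·(1·(-11/4−0) + (5/8)·(0−(-4)) + (-5)·(-4−(-11/4))) = ½·(-11/4 + 5/2 + 25/4) = 3, so the ratio is 3/8 = 3/8.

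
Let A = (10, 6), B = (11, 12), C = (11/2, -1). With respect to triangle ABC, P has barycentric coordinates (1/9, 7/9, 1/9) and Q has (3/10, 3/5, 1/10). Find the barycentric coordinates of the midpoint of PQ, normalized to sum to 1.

Since both coordinate triples sum to 1, the midpoint's barycentrics are the componentwise average.
(1/9+3/10)/2 = 37/180; similarly 31/45 and 19/180.

(37/180, 31/45, 19/180)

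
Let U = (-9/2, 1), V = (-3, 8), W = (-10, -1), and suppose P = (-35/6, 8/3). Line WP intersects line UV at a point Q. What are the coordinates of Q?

(-15/4, 9/2)

Barycentric coordinates of P with respect to UVW: (1/3, 1/3, 1/3).
On side UV the W-coordinate is zero; dropping P's W-weight 1/3 and renormalizing the remaining 1/3 : 1/3 gives weights 1/2, 1/2 on U, V.
Q = (1/2)·(-9/2, 1) + (1/2)·(-3, 8) = (-15/4, 9/2).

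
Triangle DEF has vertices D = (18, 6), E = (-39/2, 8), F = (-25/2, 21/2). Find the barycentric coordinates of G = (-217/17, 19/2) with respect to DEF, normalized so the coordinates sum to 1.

Signed area of the reference triangle: [DEF] = ½·(18·(8−(21/2)) + (-39/2)·(21/2−6) + (-25/2)·(6−8)) = ½·(-45 − 351/4 + 25) = -431/8.
[GEF] = ½·((-217/17)·(8−(21/2)) + (-39/2)·(21/2−(19/2)) + (-25/2)·(19/2−8)) = ½·(1085/34 − 39/2 − 75/4) = -431/136, so the D-coordinate is (-431/136)/(-431/8) = 1/17.
[DGF] = ½·(18·(19/2−(21/2)) + (-217/17)·(21/2−6) + (-25/2)·(6−(19/2))) = ½·(-18 − 1953/34 + 175/4) = -2155/136, so the E-coordinate is 5/17.
[DEG] = ½·(18·(8−(19/2)) + (-39/2)·(19/2−6) + (-217/17)·(6−8)) = ½·(-27 − 273/4 + 434/17) = -4741/136, so the F-coordinate is 11/17.

(1/17, 5/17, 11/17)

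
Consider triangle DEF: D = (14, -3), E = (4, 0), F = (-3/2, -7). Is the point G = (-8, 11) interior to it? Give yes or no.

no

Barycentric coordinates of G: (-289/173, 610/173, -148/173).
The three coordinates are negative, positive, negative; a point is interior exactly when all three are positive.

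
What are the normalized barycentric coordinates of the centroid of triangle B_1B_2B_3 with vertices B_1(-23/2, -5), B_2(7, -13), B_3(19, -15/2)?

(1/3, 1/3, 1/3)

The centroid is the average of the vertices, so each weight is 1/3.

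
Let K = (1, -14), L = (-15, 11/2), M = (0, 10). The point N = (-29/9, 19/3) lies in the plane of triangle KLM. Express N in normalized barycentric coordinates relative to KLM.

Signed area of the reference triangle: [KLM] = ½·(1·(11/2−10) + (-15)·(10−(-14)) + 0·(-14−(11/2))) = ½·(-9/2 − 360 + 0) = -729/4.
[NLM] = ½·((-29/9)·(11/2−10) + (-15)·(10−(19/3)) + 0·(19/3−(11/2))) = ½·(29/2 − 55 + 0) = -81/4, so the K-coordinate is (-81/4)/(-729/4) = 1/9.
[KNM] = ½·(1·(19/3−10) + (-29/9)·(10−(-14)) + 0·(-14−(19/3))) = ½·(-11/3 − 232/3 + 0) = -81/2, so the L-coordinate is 2/9.
[KLN] = ½·(1·(11/2−(19/3)) + (-15)·(19/3−(-14)) + (-29/9)·(-14−(11/2))) = ½·(-5/6 − 305 + 377/6) = -243/2, so the M-coordinate is 2/3.

(1/9, 2/9, 2/3)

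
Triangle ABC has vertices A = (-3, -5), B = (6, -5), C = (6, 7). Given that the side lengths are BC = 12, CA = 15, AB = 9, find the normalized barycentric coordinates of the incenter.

The incenter has barycentric coordinates proportional to the opposite side lengths: (12 : 15 : 9).
Normalizing by 12+15+9 = 36 gives (1/3, 5/12, 1/4).

(1/3, 5/12, 1/4)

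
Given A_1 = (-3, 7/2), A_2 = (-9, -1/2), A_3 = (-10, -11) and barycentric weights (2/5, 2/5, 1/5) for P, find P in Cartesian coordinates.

(-34/5, -1)

P = (2/5)·A_1 + (2/5)·A_2 + (1/5)·A_3.
x-coordinate: (2/5)·(-3) + (2/5)·(-9) + (1/5)·(-10) = -34/5.
y-coordinate: (2/5)·(7/2) + (2/5)·(-1/2) + (1/5)·(-11) = -1.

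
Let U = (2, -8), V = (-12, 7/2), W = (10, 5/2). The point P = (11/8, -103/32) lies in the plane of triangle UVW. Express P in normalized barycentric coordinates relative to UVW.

Signed area of the reference triangle: [UVW] = ½·(2·(7/2−(5/2)) + (-12)·(5/2−(-8)) + 10·(-8−(7/2))) = ½·(2 − 126 − 115) = -239/2.
[PVW] = ½·((11/8)·(7/2−(5/2)) + (-12)·(5/2−(-103/32)) + 10·(-103/32−(7/2))) = ½·(11/8 − 549/8 − 1075/16) = -2151/32, so the U-coordinate is (-2151/32)/(-239/2) = 9/16.
[UPW] = ½·(2·(-103/32−(5/2)) + (11/8)·(5/2−(-8)) + 10·(-8−(-103/32))) = ½·(-183/16 + 231/16 − 765/16) = -717/32, so the V-coordinate is 3/16.
[UVP] = ½·(2·(7/2−(-103/32)) + (-12)·(-103/32−(-8)) + (11/8)·(-8−(7/2))) = ½·(215/16 − 459/8 − 253/16) = -239/8, so the W-coordinate is 1/4.
Check: 9/16 + 3/16 + 1/4 = 1.

(9/16, 3/16, 1/4)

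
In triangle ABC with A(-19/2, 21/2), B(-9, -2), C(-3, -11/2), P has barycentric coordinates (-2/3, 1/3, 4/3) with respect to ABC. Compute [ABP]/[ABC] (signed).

4/3

The signed ratio [ABP]/[ABC] equals the barycentric coordinate of P at vertex C, which is 4/3.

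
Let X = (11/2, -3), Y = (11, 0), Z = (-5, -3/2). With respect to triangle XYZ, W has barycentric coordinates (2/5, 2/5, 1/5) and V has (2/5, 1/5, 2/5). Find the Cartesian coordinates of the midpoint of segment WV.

Barycentric coordinates of the midpoint are the average: (2/5, 3/10, 3/10).
Converting: (2/5)·X + (3/10)·Y + (3/10)·Z = (4, -33/20).

(4, -33/20)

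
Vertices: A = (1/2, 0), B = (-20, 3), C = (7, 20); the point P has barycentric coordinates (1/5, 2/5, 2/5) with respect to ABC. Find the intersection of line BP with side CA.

Line BP meets CA where the B-coordinate vanishes; zeroing P's B-weight and renormalizing leaves C, A-weights 2/5 : 1/5 → (2/3, 1/3).
So Q = (2/3)·C + (1/3)·A = (29/6, 40/3).

(29/6, 40/3)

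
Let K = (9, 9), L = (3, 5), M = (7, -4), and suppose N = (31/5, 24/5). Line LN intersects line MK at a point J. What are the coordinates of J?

(25/3, 14/3)

Barycentric coordinates of N with respect to KLM: (2/5, 2/5, 1/5).
On side MK the L-coordinate is zero; dropping N's L-weight 2/5 and renormalizing the remaining 1/5 : 2/5 gives weights 1/3, 2/3 on M, K.
J = (1/3)·(7, -4) + (2/3)·(9, 9) = (25/3, 14/3).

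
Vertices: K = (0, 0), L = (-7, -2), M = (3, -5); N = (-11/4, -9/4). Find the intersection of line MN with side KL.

Barycentric coordinates of N with respect to KLM: (1/4, 1/2, 1/4).
On side KL the M-coordinate is zero; dropping N's M-weight 1/4 and renormalizing the remaining 1/4 : 1/2 gives weights 1/3, 2/3 on K, L.
J = (1/3)·(0, 0) + (2/3)·(-7, -2) = (-14/3, -4/3).

(-14/3, -4/3)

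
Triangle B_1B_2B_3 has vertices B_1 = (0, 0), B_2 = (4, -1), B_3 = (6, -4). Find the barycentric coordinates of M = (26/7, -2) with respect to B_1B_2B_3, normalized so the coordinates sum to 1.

(2/7, 2/7, 3/7)

Signed area of the reference triangle: [B_1B_2B_3] = ½·(0·(-1−(-4)) + 4·(-4−0) + 6·(0−(-1))) = ½·(0 − 16 + 6) = -5.
[MB_2B_3] = ½·((26/7)·(-1−(-4)) + 4·(-4−(-2)) + 6·(-2−(-1))) = ½·(78/7 − 8 − 6) = -10/7, so the B_1-coordinate is (-10/7)/(-5) = 2/7.
[B_1MB_3] = ½·(0·(-2−(-4)) + (26/7)·(-4−0) + 6·(0−(-2))) = ½·(0 − 104/7 + 12) = -10/7, so the B_2-coordinate is 2/7.
[B_1B_2M] = ½·(0·(-1−(-2)) + 4·(-2−0) + (26/7)·(0−(-1))) = ½·(0 − 8 + 26/7) = -15/7, so the B_3-coordinate is 3/7.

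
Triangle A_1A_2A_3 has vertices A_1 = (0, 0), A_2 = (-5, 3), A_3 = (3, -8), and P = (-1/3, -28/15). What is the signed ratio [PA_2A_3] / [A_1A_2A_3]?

2/5

[A_1A_2A_3] = ½·(0·(3−(-8)) + (-5)·(-8−0) + 3·(0−3)) = ½·(0 + 40 − 9) = 31/2.
[PA_2A_3] = ½·((-1/3)·(3−(-8)) + (-5)·(-8−(-28/15)) + 3·(-28/15−3)) = ½·(-11/3 + 92/3 − 73/5) = 31/5, so the ratio is (31/5)/(31/2) = 2/5.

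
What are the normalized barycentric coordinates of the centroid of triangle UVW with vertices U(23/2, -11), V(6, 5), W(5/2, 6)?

(1/3, 1/3, 1/3)

The centroid is the average of the vertices, so each weight is 1/3.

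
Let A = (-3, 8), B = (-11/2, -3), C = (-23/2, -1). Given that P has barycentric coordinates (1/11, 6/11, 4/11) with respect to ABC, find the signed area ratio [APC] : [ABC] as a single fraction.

The signed ratio [APC]/[ABC] equals the barycentric coordinate of P at vertex B, which is 6/11.

6/11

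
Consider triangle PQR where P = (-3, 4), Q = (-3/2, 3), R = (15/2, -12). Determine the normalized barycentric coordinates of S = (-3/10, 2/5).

(2/5, 2/5, 1/5)

Signed area of the reference triangle: [PQR] = ½·((-3)·(3−(-12)) + (-3/2)·(-12−4) + (15/2)·(4−3)) = ½·(-45 + 24 + 15/2) = -27/4.
[SQR] = ½·((-3/10)·(3−(-12)) + (-3/2)·(-12−(2/5)) + (15/2)·(2/5−3)) = ½·(-9/2 + 93/5 − 39/2) = -27/10, so the P-coordinate is (-27/10)/(-27/4) = 2/5.
[PSR] = ½·((-3)·(2/5−(-12)) + (-3/10)·(-12−4) + (15/2)·(4−(2/5))) = ½·(-186/5 + 24/5 + 27) = -27/10, so the Q-coordinate is 2/5.
[PQS] = ½·((-3)·(3−(2/5)) + (-3/2)·(2/5−4) + (-3/10)·(4−3)) = ½·(-39/5 + 27/5 − 3/10) = -27/20, so the R-coordinate is 1/5.
Check: 2/5 + 2/5 + 1/5 = 1.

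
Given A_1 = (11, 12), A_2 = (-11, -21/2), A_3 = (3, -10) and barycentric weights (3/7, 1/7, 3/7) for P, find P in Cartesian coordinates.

P = (3/7)·A_1 + (1/7)·A_2 + (3/7)·A_3.
x-coordinate: (3/7)·11 + (1/7)·(-11) + (3/7)·3 = 31/7.
y-coordinate: (3/7)·12 + (1/7)·(-21/2) + (3/7)·(-10) = -9/14.

(31/7, -9/14)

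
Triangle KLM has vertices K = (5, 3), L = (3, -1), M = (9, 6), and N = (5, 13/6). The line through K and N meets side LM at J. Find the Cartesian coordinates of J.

Barycentric coordinates of N with respect to KLM: (1/2, 1/3, 1/6).
On side LM the K-coordinate is zero; dropping N's K-weight 1/2 and renormalizing the remaining 1/3 : 1/6 gives weights 2/3, 1/3 on L, M.
J = (2/3)·(3, -1) + (1/3)·(9, 6) = (5, 4/3).

(5, 4/3)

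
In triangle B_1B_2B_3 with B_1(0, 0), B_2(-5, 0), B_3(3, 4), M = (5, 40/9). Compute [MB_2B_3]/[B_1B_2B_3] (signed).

2/9

[B_1B_2B_3] = ½·(0·(0−4) + (-5)·(4−0) + 3·(0−0)) = ½·(0 − 20 + 0) = -10.
[MB_2B_3] = ½·(5·(0−4) + (-5)·(4−(40/9)) + 3·(40/9−0)) = ½·(-20 + 20/9 + 40/3) = -20/9, so the ratio is (-20/9)/(-10) = 2/9.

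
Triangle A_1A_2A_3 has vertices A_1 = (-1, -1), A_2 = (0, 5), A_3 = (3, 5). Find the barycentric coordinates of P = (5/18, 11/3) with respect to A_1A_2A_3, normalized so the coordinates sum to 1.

Signed area of the reference triangle: [A_1A_2A_3] = ½·((-1)·(5−5) + 0·(5−(-1)) + 3·(-1−5)) = ½·(0 + 0 − 18) = -9.
[PA_2A_3] = ½·((5/18)·(5−5) + 0·(5−(11/3)) + 3·(11/3−5)) = ½·(0 + 0 − 4) = -2, so the A_1-coordinate is (-2)/(-9) = 2/9.
[A_1PA_3] = ½·((-1)·(11/3−5) + (5/18)·(5−(-1)) + 3·(-1−(11/3))) = ½·(4/3 + 5/3 − 14) = -11/2, so the A_2-coordinate is 11/18.
[A_1A_2P] = ½·((-1)·(5−(11/3)) + 0·(11/3−(-1)) + (5/18)·(-1−5)) = ½·(-4/3 + 0 − 5/3) = -3/2, so the A_3-coordinate is 1/6.

(2/9, 11/18, 1/6)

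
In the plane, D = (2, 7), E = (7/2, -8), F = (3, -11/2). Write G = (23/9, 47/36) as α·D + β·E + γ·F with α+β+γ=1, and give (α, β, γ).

(11/18, 1/3, 1/18)

Signed area of the reference triangle: [DEF] = ½·(2·(-8−(-11/2)) + (7/2)·(-11/2−7) + 3·(7−(-8))) = ½·(-5 − 175/4 + 45) = -15/8.
[GEF] = ½·((23/9)·(-8−(-11/2)) + (7/2)·(-11/2−(47/36)) + 3·(47/36−(-8))) = ½·(-115/18 − 1715/72 + 335/12) = -55/48, so the D-coordinate is (-55/48)/(-15/8) = 11/18.
[DGF] = ½·(2·(47/36−(-11/2)) + (23/9)·(-11/2−7) + 3·(7−(47/36))) = ½·(245/18 − 575/18 + 205/12) = -5/8, so the E-coordinate is 1/3.
[DEG] = ½·(2·(-8−(47/36)) + (7/2)·(47/36−7) + (23/9)·(7−(-8))) = ½·(-335/18 − 1435/72 + 115/3) = -5/48, so the F-coordinate is 1/18.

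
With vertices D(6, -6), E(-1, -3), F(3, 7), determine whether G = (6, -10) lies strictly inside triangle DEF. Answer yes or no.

Barycentric coordinates of G: (49/41, 6/41, -14/41).
The three coordinates are positive, positive, negative; a point is interior exactly when all three are positive.

no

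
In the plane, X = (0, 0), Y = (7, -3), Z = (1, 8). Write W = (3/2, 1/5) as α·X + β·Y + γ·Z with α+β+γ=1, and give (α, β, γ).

Signed area of the reference triangle: [XYZ] = ½·(0·(-3−8) + 7·(8−0) + 1·(0−(-3))) = ½·(0 + 56 + 3) = 59/2.
[WYZ] = ½·((3/2)·(-3−8) + 7·(8−(1/5)) + 1·(1/5−(-3))) = ½·(-33/2 + 273/5 + 16/5) = 413/20, so the X-coordinate is (413/20)/(59/2) = 7/10.
[XWZ] = ½·(0·(1/5−8) + (3/2)·(8−0) + 1·(0−(1/5))) = ½·(0 + 12 − 1/5) = 59/10, so the Y-coordinate is 1/5.
[XYW] = ½·(0·(-3−(1/5)) + 7·(1/5−0) + (3/2)·(0−(-3))) = ½·(0 + 7/5 + 9/2) = 59/20, so the Z-coordinate is 1/10.
Check: 7/10 + 1/5 + 1/10 = 1.

(7/10, 1/5, 1/10)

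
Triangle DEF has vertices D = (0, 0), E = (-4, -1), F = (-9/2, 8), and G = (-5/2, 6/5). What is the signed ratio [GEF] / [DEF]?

[DEF] = ½·(0·(-1−8) + (-4)·(8−0) + (-9/2)·(0−(-1))) = ½·(0 − 32 − 9/2) = -73/4.
[GEF] = ½·((-5/2)·(-1−8) + (-4)·(8−(6/5)) + (-9/2)·(6/5−(-1))) = ½·(45/2 − 136/5 − 99/10) = -73/10, so the ratio is (-73/10)/(-73/4) = 2/5.

2/5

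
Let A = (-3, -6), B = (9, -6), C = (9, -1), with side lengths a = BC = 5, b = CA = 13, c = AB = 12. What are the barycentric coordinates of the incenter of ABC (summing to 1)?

(1/6, 13/30, 2/5)

The incenter has barycentric coordinates proportional to the opposite side lengths: (5 : 13 : 12).
Normalizing by 5+13+12 = 30 gives (1/6, 13/30, 2/5).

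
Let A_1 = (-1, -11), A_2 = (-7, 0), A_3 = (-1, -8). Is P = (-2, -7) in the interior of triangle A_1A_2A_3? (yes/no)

Barycentric coordinates of P: (1/9, 1/6, 13/18).
The three coordinates are positive, positive, positive; a point is interior exactly when all three are positive.

yes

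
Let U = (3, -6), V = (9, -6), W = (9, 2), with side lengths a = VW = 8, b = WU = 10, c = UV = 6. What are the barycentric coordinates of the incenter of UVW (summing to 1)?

(1/3, 5/12, 1/4)

The incenter has barycentric coordinates proportional to the opposite side lengths: (8 : 10 : 6).
Normalizing by 8+10+6 = 24 gives (1/3, 5/12, 1/4).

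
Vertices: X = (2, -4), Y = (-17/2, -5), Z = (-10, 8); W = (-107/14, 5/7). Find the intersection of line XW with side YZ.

(-37/4, 3/2)

Barycentric coordinates of W with respect to XYZ: (1/7, 3/7, 3/7).
On side YZ the X-coordinate is zero; dropping W's X-weight 1/7 and renormalizing the remaining 3/7 : 3/7 gives weights 1/2, 1/2 on Y, Z.
V = (1/2)·(-17/2, -5) + (1/2)·(-10, 8) = (-37/4, 3/2).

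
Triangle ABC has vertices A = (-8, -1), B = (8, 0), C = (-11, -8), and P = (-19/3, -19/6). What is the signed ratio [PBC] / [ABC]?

[ABC] = ½·((-8)·(0−(-8)) + 8·(-8−(-1)) + (-11)·(-1−0)) = ½·(-64 − 56 + 11) = -109/2.
[PBC] = ½·((-19/3)·(0−(-8)) + 8·(-8−(-19/6)) + (-11)·(-19/6−0)) = ½·(-152/3 − 116/3 + 209/6) = -109/4, so the ratio is (-109/4)/(-109/2) = 1/2.

1/2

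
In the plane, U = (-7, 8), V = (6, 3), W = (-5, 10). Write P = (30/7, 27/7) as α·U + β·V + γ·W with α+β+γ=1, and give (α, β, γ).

Signed area of the reference triangle: [UVW] = ½·((-7)·(3−10) + 6·(10−8) + (-5)·(8−3)) = ½·(49 + 12 − 25) = 18.
[PVW] = ½·((30/7)·(3−10) + 6·(10−(27/7)) + (-5)·(27/7−3)) = ½·(-30 + 258/7 − 30/7) = 9/7, so the U-coordinate is (9/7)/18 = 1/14.
[UPW] = ½·((-7)·(27/7−10) + (30/7)·(10−8) + (-5)·(8−(27/7))) = ½·(43 + 60/7 − 145/7) = 108/7, so the V-coordinate is 6/7.
[UVP] = ½·((-7)·(3−(27/7)) + 6·(27/7−8) + (30/7)·(8−3)) = ½·(6 − 174/7 + 150/7) = 9/7, so the W-coordinate is 1/14.
Check: 1/14 + 6/7 + 1/14 = 1.

(1/14, 6/7, 1/14)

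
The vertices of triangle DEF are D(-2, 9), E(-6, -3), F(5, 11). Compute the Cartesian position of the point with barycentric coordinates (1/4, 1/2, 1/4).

(-9/4, 7/2)

G = (1/4)·D + (1/2)·E + (1/4)·F.
x-coordinate: (1/4)·(-2) + (1/2)·(-6) + (1/4)·5 = -9/4.
y-coordinate: (1/4)·9 + (1/2)·(-3) + (1/4)·11 = 7/2.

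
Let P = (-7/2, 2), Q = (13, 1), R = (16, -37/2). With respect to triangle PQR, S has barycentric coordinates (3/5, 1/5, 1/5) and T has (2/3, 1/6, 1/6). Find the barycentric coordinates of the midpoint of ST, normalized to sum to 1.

Since both coordinate triples sum to 1, the midpoint's barycentrics are the componentwise average.
(3/5+2/3)/2 = 19/30; similarly 11/60 and 11/60.

(19/30, 11/60, 11/60)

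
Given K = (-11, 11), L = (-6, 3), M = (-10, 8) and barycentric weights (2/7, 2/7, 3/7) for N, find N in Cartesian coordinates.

(-64/7, 52/7)

N = (2/7)·K + (2/7)·L + (3/7)·M.
x-coordinate: (2/7)·(-11) + (2/7)·(-6) + (3/7)·(-10) = -64/7.
y-coordinate: (2/7)·11 + (2/7)·3 + (3/7)·8 = 52/7.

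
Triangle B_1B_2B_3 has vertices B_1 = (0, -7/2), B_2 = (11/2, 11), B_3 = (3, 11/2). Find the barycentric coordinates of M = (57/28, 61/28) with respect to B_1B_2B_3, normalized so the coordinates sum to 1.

Signed area of the reference triangle: [B_1B_2B_3] = ½·(0·(11−(11/2)) + (11/2)·(11/2−(-7/2)) + 3·(-7/2−11)) = ½·(0 + 99/2 − 87/2) = 3.
[MB_2B_3] = ½·((57/28)·(11−(11/2)) + (11/2)·(11/2−(61/28)) + 3·(61/28−11)) = ½·(627/56 + 1023/56 − 741/28) = 3/2, so the B_1-coordinate is (3/2)/3 = 1/2.
[B_1MB_3] = ½·(0·(61/28−(11/2)) + (57/28)·(11/2−(-7/2)) + 3·(-7/2−(61/28))) = ½·(0 + 513/28 − 477/28) = 9/14, so the B_2-coordinate is 3/14.
[B_1B_2M] = ½·(0·(11−(61/28)) + (11/2)·(61/28−(-7/2)) + (57/28)·(-7/2−11)) = ½·(0 + 1749/56 − 1653/56) = 6/7, so the B_3-coordinate is 2/7.

(1/2, 3/14, 2/7)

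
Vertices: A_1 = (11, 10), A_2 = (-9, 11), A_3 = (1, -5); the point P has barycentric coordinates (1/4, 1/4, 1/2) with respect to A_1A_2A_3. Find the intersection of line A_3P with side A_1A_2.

(1, 21/2)

Line A_3P meets A_1A_2 where the A_3-coordinate vanishes; zeroing P's A_3-weight and renormalizing leaves A_1, A_2-weights 1/4 : 1/4 → (1/2, 1/2).
So Q = (1/2)·A_1 + (1/2)·A_2 = (1, 21/2).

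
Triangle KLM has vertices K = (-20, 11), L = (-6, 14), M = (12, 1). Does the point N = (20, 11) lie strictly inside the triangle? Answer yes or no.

Barycentric coordinates of N: (-71/59, 100/59, 30/59).
The three coordinates are negative, positive, positive; a point is interior exactly when all three are positive.

no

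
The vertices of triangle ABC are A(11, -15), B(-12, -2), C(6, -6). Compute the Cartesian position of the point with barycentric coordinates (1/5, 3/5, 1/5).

P = (1/5)·A + (3/5)·B + (1/5)·C.
x-coordinate: (1/5)·11 + (3/5)·(-12) + (1/5)·6 = -19/5.
y-coordinate: (1/5)·(-15) + (3/5)·(-2) + (1/5)·(-6) = -27/5.

(-19/5, -27/5)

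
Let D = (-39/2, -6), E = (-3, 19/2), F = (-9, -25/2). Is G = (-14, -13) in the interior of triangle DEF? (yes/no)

no

Barycentric coordinates of G: (107/270, -151/1080, 803/1080).
The three coordinates are positive, negative, positive; a point is interior exactly when all three are positive.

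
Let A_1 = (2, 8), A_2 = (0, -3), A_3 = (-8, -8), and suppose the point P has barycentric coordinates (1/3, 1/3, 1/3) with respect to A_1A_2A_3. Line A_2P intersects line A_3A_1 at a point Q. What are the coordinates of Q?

(-3, 0)

Line A_2P meets A_3A_1 where the A_2-coordinate vanishes; zeroing P's A_2-weight and renormalizing leaves A_3, A_1-weights 1/3 : 1/3 → (1/2, 1/2).
So Q = (1/2)·A_3 + (1/2)·A_1 = (-3, 0).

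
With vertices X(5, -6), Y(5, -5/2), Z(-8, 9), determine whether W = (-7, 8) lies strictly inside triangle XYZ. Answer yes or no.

Barycentric coordinates of W: (3/91, 4/91, 12/13).
The three coordinates are positive, positive, positive; a point is interior exactly when all three are positive.

yes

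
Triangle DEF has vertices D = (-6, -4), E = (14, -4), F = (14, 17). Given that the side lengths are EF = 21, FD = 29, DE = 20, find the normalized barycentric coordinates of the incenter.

The incenter has barycentric coordinates proportional to the opposite side lengths: (21 : 29 : 20).
Normalizing by 21+29+20 = 70 gives (3/10, 29/70, 2/7).

(3/10, 29/70, 2/7)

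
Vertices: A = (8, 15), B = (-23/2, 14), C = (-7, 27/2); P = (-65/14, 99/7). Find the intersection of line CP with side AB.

Barycentric coordinates of P with respect to ABC: (2/7, 3/7, 2/7).
On side AB the C-coordinate is zero; dropping P's C-weight 2/7 and renormalizing the remaining 2/7 : 3/7 gives weights 2/5, 3/5 on A, B.
Q = (2/5)·(8, 15) + (3/5)·(-23/2, 14) = (-37/10, 72/5).

(-37/10, 72/5)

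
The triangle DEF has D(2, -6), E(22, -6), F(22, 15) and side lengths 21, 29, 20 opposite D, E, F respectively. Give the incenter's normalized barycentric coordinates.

(3/10, 29/70, 2/7)

The incenter has barycentric coordinates proportional to the opposite side lengths: (21 : 29 : 20).
Normalizing by 21+29+20 = 70 gives (3/10, 29/70, 2/7).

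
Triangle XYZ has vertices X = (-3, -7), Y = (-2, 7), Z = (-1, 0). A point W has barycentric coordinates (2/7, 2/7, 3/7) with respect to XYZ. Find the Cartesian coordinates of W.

(-13/7, 0)

W = (2/7)·X + (2/7)·Y + (3/7)·Z.
x-coordinate: (2/7)·(-3) + (2/7)·(-2) + (3/7)·(-1) = -13/7.
y-coordinate: (2/7)·(-7) + (2/7)·7 + (3/7)·0 = 0.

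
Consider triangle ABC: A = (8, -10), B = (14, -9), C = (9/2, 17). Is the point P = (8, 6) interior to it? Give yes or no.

Barycentric coordinates of P: (27/331, 112/331, 192/331).
The three coordinates are positive, positive, positive; a point is interior exactly when all three are positive.

yes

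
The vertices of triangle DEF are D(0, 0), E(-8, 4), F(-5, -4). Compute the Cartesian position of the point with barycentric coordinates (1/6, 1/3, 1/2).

(-31/6, -2/3)

G = (1/6)·D + (1/3)·E + (1/2)·F.
x-coordinate: (1/6)·0 + (1/3)·(-8) + (1/2)·(-5) = -31/6.
y-coordinate: (1/6)·0 + (1/3)·4 + (1/2)·(-4) = -2/3.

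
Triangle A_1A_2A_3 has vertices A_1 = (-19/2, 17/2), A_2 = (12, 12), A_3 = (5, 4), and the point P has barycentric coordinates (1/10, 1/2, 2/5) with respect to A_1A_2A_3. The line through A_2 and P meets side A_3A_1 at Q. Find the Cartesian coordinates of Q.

(21/10, 49/10)

Line A_2P meets A_3A_1 where the A_2-coordinate vanishes; zeroing P's A_2-weight and renormalizing leaves A_3, A_1-weights 2/5 : 1/10 → (4/5, 1/5).
So Q = (4/5)·A_3 + (1/5)·A_1 = (21/10, 49/10).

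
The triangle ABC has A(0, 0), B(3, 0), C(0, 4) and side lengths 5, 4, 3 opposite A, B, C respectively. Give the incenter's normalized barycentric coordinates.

(5/12, 1/3, 1/4)

The incenter has barycentric coordinates proportional to the opposite side lengths: (5 : 4 : 3).
Normalizing by 5+4+3 = 12 gives (5/12, 1/3, 1/4).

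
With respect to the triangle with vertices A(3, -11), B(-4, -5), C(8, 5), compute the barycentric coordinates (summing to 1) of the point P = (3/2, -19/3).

Signed area of the reference triangle: [ABC] = ½·(3·(-5−5) + (-4)·(5−(-11)) + 8·(-11−(-5))) = ½·(-30 − 64 − 48) = -71.
[PBC] = ½·((3/2)·(-5−5) + (-4)·(5−(-19/3)) + 8·(-19/3−(-5))) = ½·(-15 − 136/3 − 32/3) = -71/2, so the A-coordinate is (-71/2)/(-71) = 1/2.
[APC] = ½·(3·(-19/3−5) + (3/2)·(5−(-11)) + 8·(-11−(-19/3))) = ½·(-34 + 24 − 112/3) = -71/3, so the B-coordinate is 1/3.
[ABP] = ½·(3·(-5−(-19/3)) + (-4)·(-19/3−(-11)) + (3/2)·(-11−(-5))) = ½·(4 − 56/3 − 9) = -71/6, so the C-coordinate is 1/6.
Check: 1/2 + 1/3 + 1/6 = 1.

(1/2, 1/3, 1/6)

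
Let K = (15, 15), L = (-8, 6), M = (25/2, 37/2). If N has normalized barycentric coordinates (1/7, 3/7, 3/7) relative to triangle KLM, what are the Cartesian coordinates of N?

N = (1/7)·K + (3/7)·L + (3/7)·M.
x-coordinate: (1/7)·15 + (3/7)·(-8) + (3/7)·(25/2) = 57/14.
y-coordinate: (1/7)·15 + (3/7)·6 + (3/7)·(37/2) = 177/14.

(57/14, 177/14)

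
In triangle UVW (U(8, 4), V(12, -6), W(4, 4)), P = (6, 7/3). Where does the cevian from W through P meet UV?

Barycentric coordinates of P with respect to UVW: (1/6, 1/6, 2/3).
On side UV the W-coordinate is zero; dropping P's W-weight 2/3 and renormalizing the remaining 1/6 : 1/6 gives weights 1/2, 1/2 on U, V.
Q = (1/2)·(8, 4) + (1/2)·(12, -6) = (10, -1).

(10, -1)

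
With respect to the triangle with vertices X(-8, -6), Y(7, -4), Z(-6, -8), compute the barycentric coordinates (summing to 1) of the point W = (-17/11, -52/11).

(8/11, 5/11, -2/11)

Signed area of the reference triangle: [XYZ] = ½·((-8)·(-4−(-8)) + 7·(-8−(-6)) + (-6)·(-6−(-4))) = ½·(-32 − 14 + 12) = -17.
[WYZ] = ½·((-17/11)·(-4−(-8)) + 7·(-8−(-52/11)) + (-6)·(-52/11−(-4))) = ½·(-68/11 − 252/11 + 48/11) = -136/11, so the X-coordinate is (-136/11)/(-17) = 8/11.
[XWZ] = ½·((-8)·(-52/11−(-8)) + (-17/11)·(-8−(-6)) + (-6)·(-6−(-52/11))) = ½·(-288/11 + 34/11 + 84/11) = -85/11, so the Y-coordinate is 5/11.
[XYW] = ½·((-8)·(-4−(-52/11)) + 7·(-52/11−(-6)) + (-17/11)·(-6−(-4))) = ½·(-64/11 + 98/11 + 34/11) = 34/11, so the Z-coordinate is -2/11.
Check: 8/11 + 5/11 − 2/11 = 1.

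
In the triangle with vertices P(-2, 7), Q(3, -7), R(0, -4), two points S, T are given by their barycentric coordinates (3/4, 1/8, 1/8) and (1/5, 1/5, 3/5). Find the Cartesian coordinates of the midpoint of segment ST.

(-37/80, 59/80)

Barycentric coordinates of the midpoint are the average: (19/40, 13/80, 29/80).
Converting: (19/40)·P + (13/80)·Q + (29/80)·R = (-37/80, 59/80).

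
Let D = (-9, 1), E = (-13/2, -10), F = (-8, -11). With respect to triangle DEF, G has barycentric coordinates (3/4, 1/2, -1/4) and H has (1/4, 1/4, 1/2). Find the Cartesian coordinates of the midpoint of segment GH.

Barycentric coordinates of the midpoint are the average: (1/2, 3/8, 1/8).
Converting: (1/2)·D + (3/8)·E + (1/8)·F = (-127/16, -37/8).

(-127/16, -37/8)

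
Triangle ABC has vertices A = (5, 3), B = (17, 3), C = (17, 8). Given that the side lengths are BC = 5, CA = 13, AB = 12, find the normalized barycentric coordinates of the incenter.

The incenter has barycentric coordinates proportional to the opposite side lengths: (5 : 13 : 12).
Normalizing by 5+13+12 = 30 gives (1/6, 13/30, 2/5).

(1/6, 13/30, 2/5)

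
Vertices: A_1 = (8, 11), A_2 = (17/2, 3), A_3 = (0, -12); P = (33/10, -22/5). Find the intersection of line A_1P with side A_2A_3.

Barycentric coordinates of P with respect to A_1A_2A_3: (1/5, 1/5, 3/5).
On side A_2A_3 the A_1-coordinate is zero; dropping P's A_1-weight 1/5 and renormalizing the remaining 1/5 : 3/5 gives weights 1/4, 3/4 on A_2, A_3.
Q = (1/4)·(17/2, 3) + (3/4)·(0, -12) = (17/8, -33/4).

(17/8, -33/4)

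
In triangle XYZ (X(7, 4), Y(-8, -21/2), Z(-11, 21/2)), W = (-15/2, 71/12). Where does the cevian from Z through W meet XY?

(-1/2, -13/4)

Barycentric coordinates of W with respect to XYZ: (1/6, 1/6, 2/3).
On side XY the Z-coordinate is zero; dropping W's Z-weight 2/3 and renormalizing the remaining 1/6 : 1/6 gives weights 1/2, 1/2 on X, Y.
V = (1/2)·(7, 4) + (1/2)·(-8, -21/2) = (-1/2, -13/4).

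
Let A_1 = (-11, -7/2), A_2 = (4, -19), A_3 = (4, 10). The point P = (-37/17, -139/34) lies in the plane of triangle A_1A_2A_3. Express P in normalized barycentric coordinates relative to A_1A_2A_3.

Signed area of the reference triangle: [A_1A_2A_3] = ½·((-11)·(-19−10) + 4·(10−(-7/2)) + 4·(-7/2−(-19))) = ½·(319 + 54 + 62) = 435/2.
[PA_2A_3] = ½·((-37/17)·(-19−10) + 4·(10−(-139/34)) + 4·(-139/34−(-19))) = ½·(1073/17 + 958/17 + 1014/17) = 3045/34, so the A_1-coordinate is (3045/34)/(435/2) = 7/17.
[A_1PA_3] = ½·((-11)·(-139/34−10) + (-37/17)·(10−(-7/2)) + 4·(-7/2−(-139/34))) = ½·(5269/34 − 999/34 + 40/17) = 2175/34, so the A_2-coordinate is 5/17.
[A_1A_2P] = ½·((-11)·(-19−(-139/34)) + 4·(-139/34−(-7/2)) + (-37/17)·(-7/2−(-19))) = ½·(5577/34 − 40/17 − 1147/34) = 2175/34, so the A_3-coordinate is 5/17.
Check: 7/17 + 5/17 + 5/17 = 1.

(7/17, 5/17, 5/17)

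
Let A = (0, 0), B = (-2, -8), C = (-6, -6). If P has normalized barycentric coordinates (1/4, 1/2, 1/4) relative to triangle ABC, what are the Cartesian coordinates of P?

(-5/2, -11/2)

P = (1/4)·A + (1/2)·B + (1/4)·C.
x-coordinate: (1/4)·0 + (1/2)·(-2) + (1/4)·(-6) = -5/2.
y-coordinate: (1/4)·0 + (1/2)·(-8) + (1/4)·(-6) = -11/2.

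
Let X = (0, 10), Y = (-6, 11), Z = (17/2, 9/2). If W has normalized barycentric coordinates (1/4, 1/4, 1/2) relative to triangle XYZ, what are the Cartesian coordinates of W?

W = (1/4)·X + (1/4)·Y + (1/2)·Z.
x-coordinate: (1/4)·0 + (1/4)·(-6) + (1/2)·(17/2) = 11/4.
y-coordinate: (1/4)·10 + (1/4)·11 + (1/2)·(9/2) = 15/2.

(11/4, 15/2)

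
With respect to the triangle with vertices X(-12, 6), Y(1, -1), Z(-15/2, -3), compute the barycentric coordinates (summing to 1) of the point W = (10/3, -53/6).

(-5/6, 5/6, 1)

Signed area of the reference triangle: [XYZ] = ½·((-12)·(-1−(-3)) + 1·(-3−6) + (-15/2)·(6−(-1))) = ½·(-24 − 9 − 105/2) = -171/4.
[WYZ] = ½·((10/3)·(-1−(-3)) + 1·(-3−(-53/6)) + (-15/2)·(-53/6−(-1))) = ½·(20/3 + 35/6 + 235/4) = 285/8, so the X-coordinate is (285/8)/(-171/4) = -5/6.
[XWZ] = ½·((-12)·(-53/6−(-3)) + (10/3)·(-3−6) + (-15/2)·(6−(-53/6))) = ½·(70 − 30 − 445/4) = -285/8, so the Y-coordinate is 5/6.
[XYW] = ½·((-12)·(-1−(-53/6)) + 1·(-53/6−6) + (10/3)·(6−(-1))) = ½·(-94 − 89/6 + 70/3) = -171/4, so the Z-coordinate is 1.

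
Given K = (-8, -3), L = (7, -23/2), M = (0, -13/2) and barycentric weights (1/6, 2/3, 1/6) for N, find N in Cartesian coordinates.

N = (1/6)·K + (2/3)·L + (1/6)·M.
x-coordinate: (1/6)·(-8) + (2/3)·7 + (1/6)·0 = 10/3.
y-coordinate: (1/6)·(-3) + (2/3)·(-23/2) + (1/6)·(-13/2) = -37/4.

(10/3, -37/4)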